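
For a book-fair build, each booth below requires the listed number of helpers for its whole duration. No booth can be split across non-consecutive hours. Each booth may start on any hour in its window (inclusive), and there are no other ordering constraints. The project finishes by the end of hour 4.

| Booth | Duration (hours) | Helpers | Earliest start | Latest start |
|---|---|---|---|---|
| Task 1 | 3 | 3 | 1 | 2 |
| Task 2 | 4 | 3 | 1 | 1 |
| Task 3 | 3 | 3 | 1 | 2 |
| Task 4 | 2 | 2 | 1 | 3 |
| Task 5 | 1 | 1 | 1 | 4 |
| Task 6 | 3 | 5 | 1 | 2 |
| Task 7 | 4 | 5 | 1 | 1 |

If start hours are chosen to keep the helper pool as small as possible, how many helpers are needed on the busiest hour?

21

Early-start (Task 1@1, Task 2@1, Task 3@1, Task 4@1, Task 5@1, Task 6@1, Task 7@1) gives peak 22: h1:22  h2:21  h3:19  h4:8.
Shift Task 6→2.
Schedule Task 1@1, Task 2@1, Task 3@1, Task 4@1, Task 5@1, Task 6@2, Task 7@1: h1:17  h2:21  h3:19  h4:13 — peak 21.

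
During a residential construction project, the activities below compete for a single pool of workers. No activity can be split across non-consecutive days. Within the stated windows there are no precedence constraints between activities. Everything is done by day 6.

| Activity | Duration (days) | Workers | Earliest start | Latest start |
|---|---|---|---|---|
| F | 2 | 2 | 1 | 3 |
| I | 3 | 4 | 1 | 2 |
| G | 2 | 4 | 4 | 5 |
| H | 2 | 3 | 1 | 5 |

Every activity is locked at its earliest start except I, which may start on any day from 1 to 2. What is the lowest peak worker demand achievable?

9

I@1: d1:9  d2:9  d3:4  d4:4  d5:4  d6:0 → peak 9
I@2: d1:5  d2:9  d3:4  d4:8  d5:4  d6:0 → peak 9
Best is I@1, peak 9.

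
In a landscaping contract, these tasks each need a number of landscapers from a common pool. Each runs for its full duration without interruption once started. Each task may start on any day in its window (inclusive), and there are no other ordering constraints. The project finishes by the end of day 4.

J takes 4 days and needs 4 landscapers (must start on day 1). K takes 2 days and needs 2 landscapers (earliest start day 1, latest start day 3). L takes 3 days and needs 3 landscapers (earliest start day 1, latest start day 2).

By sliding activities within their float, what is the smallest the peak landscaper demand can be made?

Schedule J@1, K@1, L@1: d1:9  d2:9  d3:7  d4:4 — peak 9.
No arrangement of the 6 feasible schedules does better.

9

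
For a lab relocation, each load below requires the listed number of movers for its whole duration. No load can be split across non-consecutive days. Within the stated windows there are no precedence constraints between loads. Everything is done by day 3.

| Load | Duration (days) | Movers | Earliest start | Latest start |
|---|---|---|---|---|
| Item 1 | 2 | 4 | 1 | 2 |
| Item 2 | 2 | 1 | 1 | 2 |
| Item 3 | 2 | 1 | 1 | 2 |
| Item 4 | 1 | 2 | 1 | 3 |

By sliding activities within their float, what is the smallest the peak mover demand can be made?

6

Early-start (Item 1@1, Item 2@1, Item 3@1, Item 4@1) gives peak 8: d1:8  d2:6  d3:0.
Shift Item 4→3.
Schedule Item 1@1, Item 2@1, Item 3@1, Item 4@3: d1:6  d2:6  d3:2 — peak 6.
No arrangement of the 24 feasible schedules does better.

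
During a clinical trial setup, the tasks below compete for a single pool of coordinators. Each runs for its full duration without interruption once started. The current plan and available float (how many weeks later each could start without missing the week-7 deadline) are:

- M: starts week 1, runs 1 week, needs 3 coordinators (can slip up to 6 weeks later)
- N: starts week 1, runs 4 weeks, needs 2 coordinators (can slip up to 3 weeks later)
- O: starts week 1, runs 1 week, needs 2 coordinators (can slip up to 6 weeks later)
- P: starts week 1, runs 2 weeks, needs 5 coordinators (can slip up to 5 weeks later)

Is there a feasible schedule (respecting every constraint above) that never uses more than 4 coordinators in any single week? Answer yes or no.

The minimum achievable peak is 5; 4 < 5, so no feasible schedule stays within the cap.

no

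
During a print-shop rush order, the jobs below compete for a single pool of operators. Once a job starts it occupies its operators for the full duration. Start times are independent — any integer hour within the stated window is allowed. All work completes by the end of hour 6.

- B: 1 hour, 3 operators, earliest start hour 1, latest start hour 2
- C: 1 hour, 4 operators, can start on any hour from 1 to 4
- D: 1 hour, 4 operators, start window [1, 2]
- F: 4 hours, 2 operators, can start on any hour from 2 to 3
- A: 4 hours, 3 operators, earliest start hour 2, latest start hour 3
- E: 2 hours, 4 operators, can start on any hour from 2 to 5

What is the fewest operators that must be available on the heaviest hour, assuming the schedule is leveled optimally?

9

Early-start (B@1, C@1, D@1, F@2, A@2, E@2) gives peak 11: h1:11  h2:9  h3:9  h4:5  h5:5  h6:0.
Shift D→2, E→3.
Schedule B@1, C@1, D@2, F@2, A@2, E@3: h1:7  h2:9  h3:9  h4:9  h5:5  h6:0 — peak 9.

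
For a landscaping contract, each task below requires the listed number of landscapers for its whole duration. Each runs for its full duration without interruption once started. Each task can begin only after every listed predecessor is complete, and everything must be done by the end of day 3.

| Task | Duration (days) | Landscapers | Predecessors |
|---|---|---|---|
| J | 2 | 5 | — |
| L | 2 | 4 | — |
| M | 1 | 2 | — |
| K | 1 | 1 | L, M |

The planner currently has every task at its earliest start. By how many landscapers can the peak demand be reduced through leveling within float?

2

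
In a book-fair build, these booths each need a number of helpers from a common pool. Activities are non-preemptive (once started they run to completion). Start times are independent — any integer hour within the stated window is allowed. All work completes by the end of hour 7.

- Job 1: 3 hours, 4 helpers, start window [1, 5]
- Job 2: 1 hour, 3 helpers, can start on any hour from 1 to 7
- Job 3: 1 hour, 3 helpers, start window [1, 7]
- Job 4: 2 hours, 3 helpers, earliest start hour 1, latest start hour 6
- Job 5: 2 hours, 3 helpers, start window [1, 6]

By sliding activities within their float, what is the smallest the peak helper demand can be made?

6

Early-start (Job 1@1, Job 2@1, Job 3@1, Job 4@1, Job 5@1) gives peak 16: h1:16  h2:10  h3:4  h4:0  h5:0  h6:0  h7:0.
Shift Job 2→4, Job 3→4, Job 4→5, Job 5→5.
Schedule Job 1@1, Job 2@4, Job 3@4, Job 4@5, Job 5@5: h1:4  h2:4  h3:4  h4:6  h5:6  h6:6  h7:0 — peak 6.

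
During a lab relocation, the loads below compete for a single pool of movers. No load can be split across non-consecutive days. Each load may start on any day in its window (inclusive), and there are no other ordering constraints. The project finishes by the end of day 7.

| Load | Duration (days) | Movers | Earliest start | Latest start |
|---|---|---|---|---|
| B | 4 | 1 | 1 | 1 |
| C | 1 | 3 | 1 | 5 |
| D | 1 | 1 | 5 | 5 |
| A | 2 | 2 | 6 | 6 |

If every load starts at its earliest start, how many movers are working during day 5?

At early start, day 5 has: D.
Demand: 1 = 1.

1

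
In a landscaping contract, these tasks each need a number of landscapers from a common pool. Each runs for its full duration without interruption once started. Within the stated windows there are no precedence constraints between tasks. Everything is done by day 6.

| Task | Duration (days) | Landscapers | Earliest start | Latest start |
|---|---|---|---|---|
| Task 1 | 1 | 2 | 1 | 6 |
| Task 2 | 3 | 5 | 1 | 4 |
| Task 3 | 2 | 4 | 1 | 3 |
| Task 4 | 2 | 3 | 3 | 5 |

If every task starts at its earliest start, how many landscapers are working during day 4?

At early start, day 4 has: Task 4.
Demand: 3 = 3.

3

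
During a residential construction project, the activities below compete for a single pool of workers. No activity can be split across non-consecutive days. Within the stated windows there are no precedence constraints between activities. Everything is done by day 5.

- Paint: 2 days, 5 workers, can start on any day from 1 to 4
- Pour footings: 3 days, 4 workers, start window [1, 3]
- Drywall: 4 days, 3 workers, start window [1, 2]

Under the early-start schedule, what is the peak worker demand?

Early-start schedule: Paint@1, Pour footings@1, Drywall@1.
Load per day: day 1: 12, day 2: 12, day 3: 7, day 4: 3, day 5: 0.
Peak is 12.

12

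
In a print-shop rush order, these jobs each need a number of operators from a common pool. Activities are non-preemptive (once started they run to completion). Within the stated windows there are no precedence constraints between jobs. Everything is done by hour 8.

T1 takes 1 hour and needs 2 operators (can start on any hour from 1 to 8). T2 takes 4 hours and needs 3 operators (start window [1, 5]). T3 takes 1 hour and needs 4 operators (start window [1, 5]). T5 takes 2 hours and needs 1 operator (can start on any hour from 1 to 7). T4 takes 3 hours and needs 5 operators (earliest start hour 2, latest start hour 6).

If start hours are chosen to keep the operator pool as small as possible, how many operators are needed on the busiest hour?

5

Early-start (T1@1, T2@1, T3@1, T5@1, T4@2) gives peak 10: h1:10  h2:9  h3:8  h4:8  h5:0  h6:0  h7:0  h8:0.
Shift T3→5, T5→2, T4→6.
Schedule T1@1, T2@1, T3@5, T5@2, T4@6: h1:5  h2:4  h3:4  h4:3  h5:4  h6:5  h7:5  h8:5 — peak 5.
Total operator-hours = 35 over 8 hours ⇒ peak ≥ ⌈35/8⌉ = 5, so 5 is optimal.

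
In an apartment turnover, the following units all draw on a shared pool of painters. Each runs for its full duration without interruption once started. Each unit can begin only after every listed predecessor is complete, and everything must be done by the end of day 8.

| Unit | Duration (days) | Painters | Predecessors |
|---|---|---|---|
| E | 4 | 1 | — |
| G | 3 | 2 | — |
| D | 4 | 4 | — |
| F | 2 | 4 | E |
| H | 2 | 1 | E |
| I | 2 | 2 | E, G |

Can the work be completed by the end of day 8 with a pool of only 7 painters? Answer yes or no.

Schedule E@1, G@1, D@1, F@5, H@5, I@5: d1:7  d2:7  d3:7  d4:5  d5:7  d6:7  d7:0  d8:0 — peak 7 ≤ 7.

yes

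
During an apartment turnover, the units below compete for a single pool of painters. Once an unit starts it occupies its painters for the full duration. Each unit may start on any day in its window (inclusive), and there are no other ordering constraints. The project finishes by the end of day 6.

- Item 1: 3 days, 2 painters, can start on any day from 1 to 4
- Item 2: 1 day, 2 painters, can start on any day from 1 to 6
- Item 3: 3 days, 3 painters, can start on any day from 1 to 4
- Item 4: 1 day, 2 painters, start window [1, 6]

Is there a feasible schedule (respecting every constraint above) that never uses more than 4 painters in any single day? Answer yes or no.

yes

Schedule Item 1@1, Item 2@1, Item 3@4, Item 4@2: d1:4  d2:4  d3:2  d4:3  d5:3  d6:3 — peak 4 ≤ 4.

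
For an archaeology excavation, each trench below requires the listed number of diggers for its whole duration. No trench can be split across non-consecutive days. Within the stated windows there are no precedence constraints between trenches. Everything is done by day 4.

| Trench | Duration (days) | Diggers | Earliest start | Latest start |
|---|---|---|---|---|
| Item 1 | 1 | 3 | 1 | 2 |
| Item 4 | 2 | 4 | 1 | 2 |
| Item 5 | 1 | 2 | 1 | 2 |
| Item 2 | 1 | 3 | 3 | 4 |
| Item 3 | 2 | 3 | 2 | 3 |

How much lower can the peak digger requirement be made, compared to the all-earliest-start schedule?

2

Early-start peak: d1:9  d2:7  d3:6  d4:0 ⇒ 9.
Leveled (Item 1@1, Item 4@1, Item 5@2, Item 2@3, Item 3@3): d1:7  d2:6  d3:6  d4:3 ⇒ 7.
Reduction 9 − 7 = 2.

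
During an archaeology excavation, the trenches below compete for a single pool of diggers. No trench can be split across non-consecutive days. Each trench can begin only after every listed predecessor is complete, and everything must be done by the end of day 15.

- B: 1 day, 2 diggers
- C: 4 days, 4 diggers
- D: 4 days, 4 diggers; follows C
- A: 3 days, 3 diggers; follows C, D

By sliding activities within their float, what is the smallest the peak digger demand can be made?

Early-start (B@1, C@1, D@5, A@9) gives peak 6: d1:6  d2:4  d3:4  d4:4  d5:4  d6:4  d7:4  d8:4  d9:3  d10:3  d11:3  d12:0  d13:0  d14:0  d15:0.
Shift C→2, D→6, A→10.
Schedule B@1, C@2, D@6, A@10: d1:2  d2:4  d3:4  d4:4  d5:4  d6:4  d7:4  d8:4  d9:4  d10:3  d11:3  d12:3  d13:0  d14:0  d15:0 — peak 4.

4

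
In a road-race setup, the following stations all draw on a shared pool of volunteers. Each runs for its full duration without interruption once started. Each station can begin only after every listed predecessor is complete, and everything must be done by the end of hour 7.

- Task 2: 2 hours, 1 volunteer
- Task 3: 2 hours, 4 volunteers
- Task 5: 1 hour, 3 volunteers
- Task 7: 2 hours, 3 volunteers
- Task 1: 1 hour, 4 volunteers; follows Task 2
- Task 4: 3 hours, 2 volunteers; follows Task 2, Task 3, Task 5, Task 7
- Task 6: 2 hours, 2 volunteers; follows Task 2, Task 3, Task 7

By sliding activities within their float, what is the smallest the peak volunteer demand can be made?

Early-start (Task 2@1, Task 3@1, Task 5@1, Task 7@1, Task 1@3, Task 4@3, Task 6@3) gives peak 11: h1:11  h2:8  h3:8  h4:4  h5:2  h6:0  h7:0.
Shift Task 5→3, Task 7→3, Task 1→5, Task 4→5, Task 6→6.
Schedule Task 2@1, Task 3@1, Task 5@3, Task 7@3, Task 1@5, Task 4@5, Task 6@6: h1:5  h2:5  h3:6  h4:3  h5:6  h6:4  h7:4 — peak 6.

6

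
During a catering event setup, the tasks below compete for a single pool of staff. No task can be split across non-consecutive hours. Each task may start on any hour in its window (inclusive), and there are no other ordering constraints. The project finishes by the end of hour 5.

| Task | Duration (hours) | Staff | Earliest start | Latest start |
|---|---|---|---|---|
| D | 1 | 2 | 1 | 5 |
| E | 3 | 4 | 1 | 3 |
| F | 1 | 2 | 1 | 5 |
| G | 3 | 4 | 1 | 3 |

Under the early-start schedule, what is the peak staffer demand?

Early-start schedule: D@1, E@1, F@1, G@1.
Load per hour: hour 1: 12, hour 2: 8, hour 3: 8, hour 4: 0, hour 5: 0.
Peak is 12.

12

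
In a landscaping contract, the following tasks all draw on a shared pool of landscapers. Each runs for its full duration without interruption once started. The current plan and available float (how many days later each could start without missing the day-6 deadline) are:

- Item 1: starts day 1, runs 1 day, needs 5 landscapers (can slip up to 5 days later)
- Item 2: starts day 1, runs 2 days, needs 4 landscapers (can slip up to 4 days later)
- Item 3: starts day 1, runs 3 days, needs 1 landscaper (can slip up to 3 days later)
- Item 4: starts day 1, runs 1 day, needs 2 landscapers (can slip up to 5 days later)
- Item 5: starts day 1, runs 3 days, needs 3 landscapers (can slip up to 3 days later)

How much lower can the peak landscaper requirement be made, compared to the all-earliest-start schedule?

10

Early-start peak: d1:15  d2:8  d3:4  d4:0  d5:0  d6:0 ⇒ 15.
Leveled (Item 1@1, Item 2@2, Item 3@2, Item 4@5, Item 5@4): d1:5  d2:5  d3:5  d4:4  d5:5  d6:3 ⇒ 5.
Reduction 15 − 5 = 10.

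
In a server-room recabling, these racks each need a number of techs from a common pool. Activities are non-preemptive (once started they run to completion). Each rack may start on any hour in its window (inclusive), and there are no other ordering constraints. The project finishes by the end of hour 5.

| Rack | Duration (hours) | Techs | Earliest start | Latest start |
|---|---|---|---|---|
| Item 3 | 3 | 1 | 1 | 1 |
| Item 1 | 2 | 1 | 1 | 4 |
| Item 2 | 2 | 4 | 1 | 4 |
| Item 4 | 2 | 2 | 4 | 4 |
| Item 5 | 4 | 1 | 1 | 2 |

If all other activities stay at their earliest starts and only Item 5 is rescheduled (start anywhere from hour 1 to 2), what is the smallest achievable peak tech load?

Item 5@1: h1:7  h2:7  h3:2  h4:3  h5:2 → peak 7
Item 5@2: h1:6  h2:7  h3:2  h4:3  h5:3 → peak 7
Best is Item 5@1, peak 7.

7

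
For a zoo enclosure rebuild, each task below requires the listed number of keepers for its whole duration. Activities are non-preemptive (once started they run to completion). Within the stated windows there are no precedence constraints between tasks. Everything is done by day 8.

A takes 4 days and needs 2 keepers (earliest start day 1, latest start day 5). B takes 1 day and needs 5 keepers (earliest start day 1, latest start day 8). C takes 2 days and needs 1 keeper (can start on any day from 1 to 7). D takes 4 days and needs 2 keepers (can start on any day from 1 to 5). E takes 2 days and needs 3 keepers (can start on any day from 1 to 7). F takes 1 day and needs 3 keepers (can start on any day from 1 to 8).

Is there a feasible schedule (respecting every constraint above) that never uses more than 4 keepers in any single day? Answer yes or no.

The minimum achievable peak is 5; 4 < 5, so no feasible schedule stays within the cap.

no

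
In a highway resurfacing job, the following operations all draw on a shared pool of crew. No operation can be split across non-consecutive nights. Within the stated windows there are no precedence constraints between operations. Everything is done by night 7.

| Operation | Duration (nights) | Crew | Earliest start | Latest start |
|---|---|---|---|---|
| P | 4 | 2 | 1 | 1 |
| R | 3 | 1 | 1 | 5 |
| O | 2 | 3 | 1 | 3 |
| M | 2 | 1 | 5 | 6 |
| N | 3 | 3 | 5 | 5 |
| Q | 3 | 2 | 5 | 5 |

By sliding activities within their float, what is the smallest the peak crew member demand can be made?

6

Schedule P@1, R@1, O@1, M@5, N@5, Q@5: n1:6  n2:6  n3:3  n4:2  n5:6  n6:6  n7:5 — peak 6.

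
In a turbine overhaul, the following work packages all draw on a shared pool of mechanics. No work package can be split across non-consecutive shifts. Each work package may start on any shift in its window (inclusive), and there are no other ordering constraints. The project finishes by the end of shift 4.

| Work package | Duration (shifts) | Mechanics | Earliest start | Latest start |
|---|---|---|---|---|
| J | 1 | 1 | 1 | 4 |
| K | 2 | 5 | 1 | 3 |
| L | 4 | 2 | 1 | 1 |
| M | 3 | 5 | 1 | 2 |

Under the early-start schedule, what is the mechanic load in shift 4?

At early start, shift 4 has: L.
Demand: 2 = 2.

2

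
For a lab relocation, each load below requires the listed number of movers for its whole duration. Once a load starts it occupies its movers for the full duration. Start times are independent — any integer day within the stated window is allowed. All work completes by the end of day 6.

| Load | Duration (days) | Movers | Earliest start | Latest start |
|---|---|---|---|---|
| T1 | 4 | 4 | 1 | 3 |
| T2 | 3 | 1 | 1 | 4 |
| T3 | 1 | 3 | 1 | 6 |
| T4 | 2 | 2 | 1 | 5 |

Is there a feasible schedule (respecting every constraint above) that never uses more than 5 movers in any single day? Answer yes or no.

yes

Schedule T1@1, T2@1, T3@5, T4@5: d1:5  d2:5  d3:5  d4:4  d5:5  d6:2 — peak 5 ≤ 5.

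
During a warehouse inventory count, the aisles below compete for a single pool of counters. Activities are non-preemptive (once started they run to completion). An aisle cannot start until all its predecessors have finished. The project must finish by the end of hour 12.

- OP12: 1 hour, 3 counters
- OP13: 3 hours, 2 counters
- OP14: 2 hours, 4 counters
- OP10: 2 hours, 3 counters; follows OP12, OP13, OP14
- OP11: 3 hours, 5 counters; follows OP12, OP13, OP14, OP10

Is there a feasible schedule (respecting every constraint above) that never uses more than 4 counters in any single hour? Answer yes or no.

no

The minimum achievable peak is 5; 4 < 5, so no feasible schedule stays within the cap.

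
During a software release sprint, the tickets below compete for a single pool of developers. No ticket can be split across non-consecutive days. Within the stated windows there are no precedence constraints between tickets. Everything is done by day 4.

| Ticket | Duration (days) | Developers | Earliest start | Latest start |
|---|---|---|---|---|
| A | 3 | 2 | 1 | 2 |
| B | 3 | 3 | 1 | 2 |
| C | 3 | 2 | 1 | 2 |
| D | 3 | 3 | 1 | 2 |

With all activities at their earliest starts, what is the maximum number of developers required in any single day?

10

Early-start schedule: A@1, B@1, C@1, D@1.
Load per day: day 1: 10, day 2: 10, day 3: 10, day 4: 0.
Peak is 10.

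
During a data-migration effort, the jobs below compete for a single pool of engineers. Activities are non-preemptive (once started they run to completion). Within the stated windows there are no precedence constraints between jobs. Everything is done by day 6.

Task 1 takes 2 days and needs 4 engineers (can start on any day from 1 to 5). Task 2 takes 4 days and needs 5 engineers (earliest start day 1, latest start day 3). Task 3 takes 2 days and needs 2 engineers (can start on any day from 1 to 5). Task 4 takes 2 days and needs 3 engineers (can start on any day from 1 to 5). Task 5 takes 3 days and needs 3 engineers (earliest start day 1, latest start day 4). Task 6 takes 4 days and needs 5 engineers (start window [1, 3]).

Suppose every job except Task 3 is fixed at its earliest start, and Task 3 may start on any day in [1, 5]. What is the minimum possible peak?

20

Task 3@1: d1:22  d2:22  d3:13  d4:10  d5:0  d6:0 → peak 22
Task 3@2: d1:20  d2:22  d3:15  d4:10  d5:0  d6:0 → peak 22
Task 3@3: d1:20  d2:20  d3:15  d4:12  d5:0  d6:0 → peak 20
Task 3@4: d1:20  d2:20  d3:13  d4:12  d5:2  d6:0 → peak 20
Task 3@5: d1:20  d2:20  d3:13  d4:10  d5:2  d6:2 → peak 20
Best is Task 3@3, peak 20.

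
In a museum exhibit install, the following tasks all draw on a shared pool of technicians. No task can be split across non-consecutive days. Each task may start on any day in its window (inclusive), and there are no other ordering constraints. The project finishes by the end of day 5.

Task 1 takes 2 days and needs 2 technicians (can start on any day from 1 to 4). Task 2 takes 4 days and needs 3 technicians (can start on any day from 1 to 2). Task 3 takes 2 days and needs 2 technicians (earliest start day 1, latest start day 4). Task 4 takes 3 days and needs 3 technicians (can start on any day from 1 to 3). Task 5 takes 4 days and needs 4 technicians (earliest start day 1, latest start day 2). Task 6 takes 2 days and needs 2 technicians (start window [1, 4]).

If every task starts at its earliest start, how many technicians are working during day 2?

16

At early start, day 2 has: Task 1, Task 2, Task 3, Task 4, Task 5, Task 6.
Demand: 2 + 3 + 2 + 3 + 4 + 2 = 16.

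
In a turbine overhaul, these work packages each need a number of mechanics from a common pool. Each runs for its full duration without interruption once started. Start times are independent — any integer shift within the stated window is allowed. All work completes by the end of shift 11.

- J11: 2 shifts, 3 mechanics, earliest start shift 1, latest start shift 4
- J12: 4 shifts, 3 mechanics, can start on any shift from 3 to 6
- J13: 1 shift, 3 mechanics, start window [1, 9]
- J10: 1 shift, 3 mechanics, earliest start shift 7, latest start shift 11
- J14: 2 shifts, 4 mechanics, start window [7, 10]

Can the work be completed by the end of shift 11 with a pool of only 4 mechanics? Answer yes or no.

yes

Schedule J11@1, J12@3, J13@7, J10@8, J14@9: s1:3  s2:3  s3:3  s4:3  s5:3  s6:3  s7:3  s8:3  s9:4  s10:4  s11:0 — peak 4 ≤ 4.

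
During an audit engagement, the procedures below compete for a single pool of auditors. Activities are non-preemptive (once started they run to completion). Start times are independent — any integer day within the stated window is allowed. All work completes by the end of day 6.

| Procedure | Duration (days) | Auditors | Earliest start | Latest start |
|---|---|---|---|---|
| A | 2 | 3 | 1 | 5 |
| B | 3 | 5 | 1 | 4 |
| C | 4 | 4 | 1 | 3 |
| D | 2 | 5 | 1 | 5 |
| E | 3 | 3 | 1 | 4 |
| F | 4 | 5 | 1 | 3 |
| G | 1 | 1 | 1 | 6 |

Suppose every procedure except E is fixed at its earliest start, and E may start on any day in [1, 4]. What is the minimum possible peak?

E@1: d1:26  d2:25  d3:17  d4:9  d5:0  d6:0 → peak 26
E@2: d1:23  d2:25  d3:17  d4:12  d5:0  d6:0 → peak 25
E@3: d1:23  d2:22  d3:17  d4:12  d5:3  d6:0 → peak 23
E@4: d1:23  d2:22  d3:14  d4:12  d5:3  d6:3 → peak 23
Best is E@3, peak 23.

23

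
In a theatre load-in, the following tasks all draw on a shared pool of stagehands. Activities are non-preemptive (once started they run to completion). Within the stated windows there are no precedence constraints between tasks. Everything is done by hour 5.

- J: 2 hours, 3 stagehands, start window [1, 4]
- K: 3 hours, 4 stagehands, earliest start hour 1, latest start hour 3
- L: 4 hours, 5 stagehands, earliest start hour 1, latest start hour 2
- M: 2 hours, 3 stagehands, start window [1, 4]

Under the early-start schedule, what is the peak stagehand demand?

15

Early-start schedule: J@1, K@1, L@1, M@1.
Load per hour: hour 1: 15, hour 2: 15, hour 3: 9, hour 4: 5, hour 5: 0.
Peak is 15.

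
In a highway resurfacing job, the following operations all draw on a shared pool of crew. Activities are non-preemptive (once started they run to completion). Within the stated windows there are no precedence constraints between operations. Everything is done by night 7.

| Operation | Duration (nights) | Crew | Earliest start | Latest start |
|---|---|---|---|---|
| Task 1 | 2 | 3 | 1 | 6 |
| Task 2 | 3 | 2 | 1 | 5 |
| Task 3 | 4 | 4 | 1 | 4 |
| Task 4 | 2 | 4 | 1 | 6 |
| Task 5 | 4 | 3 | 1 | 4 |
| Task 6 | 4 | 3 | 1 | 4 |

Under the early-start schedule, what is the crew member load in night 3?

12

At early start, night 3 has: Task 2, Task 3, Task 5, Task 6.
Demand: 2 + 4 + 3 + 3 = 12.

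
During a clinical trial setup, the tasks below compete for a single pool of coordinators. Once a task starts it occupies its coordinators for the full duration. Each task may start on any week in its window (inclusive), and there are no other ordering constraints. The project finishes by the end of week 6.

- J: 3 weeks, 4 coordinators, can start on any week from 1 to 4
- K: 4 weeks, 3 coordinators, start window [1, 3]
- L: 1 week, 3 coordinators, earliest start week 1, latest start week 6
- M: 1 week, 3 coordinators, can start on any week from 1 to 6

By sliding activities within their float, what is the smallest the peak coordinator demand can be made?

7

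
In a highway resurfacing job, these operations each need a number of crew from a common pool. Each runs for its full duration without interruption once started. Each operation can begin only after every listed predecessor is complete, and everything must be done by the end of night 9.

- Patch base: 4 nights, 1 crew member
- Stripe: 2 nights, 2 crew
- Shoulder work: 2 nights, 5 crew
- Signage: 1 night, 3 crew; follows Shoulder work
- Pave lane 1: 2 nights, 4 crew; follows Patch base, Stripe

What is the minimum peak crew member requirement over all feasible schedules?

5

Early-start (Patch base@1, Stripe@1, Shoulder work@1, Signage@3, Pave lane 1@5) gives peak 8: n1:8  n2:8  n3:4  n4:1  n5:4  n6:4  n7:0  n8:0  n9:0.
Shift Shoulder work→5, Signage→7, Pave lane 1→8.
Schedule Patch base@1, Stripe@1, Shoulder work@5, Signage@7, Pave lane 1@8: n1:3  n2:3  n3:1  n4:1  n5:5  n6:5  n7:3  n8:4  n9:4 — peak 5.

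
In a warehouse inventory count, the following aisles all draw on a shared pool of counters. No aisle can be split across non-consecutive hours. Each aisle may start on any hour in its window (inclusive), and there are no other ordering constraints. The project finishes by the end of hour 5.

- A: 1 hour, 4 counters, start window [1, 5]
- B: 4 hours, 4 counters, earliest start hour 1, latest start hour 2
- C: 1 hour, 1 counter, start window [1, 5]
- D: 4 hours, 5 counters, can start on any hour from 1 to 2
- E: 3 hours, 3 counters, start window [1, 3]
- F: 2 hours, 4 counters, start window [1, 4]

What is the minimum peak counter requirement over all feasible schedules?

13

Early-start (A@1, B@1, C@1, D@1, E@1, F@1) gives peak 21: h1:21  h2:16  h3:12  h4:9  h5:0.
Shift D→2, F→4.
Schedule A@1, B@1, C@1, D@2, E@1, F@4: h1:12  h2:12  h3:12  h4:13  h5:9 — peak 13.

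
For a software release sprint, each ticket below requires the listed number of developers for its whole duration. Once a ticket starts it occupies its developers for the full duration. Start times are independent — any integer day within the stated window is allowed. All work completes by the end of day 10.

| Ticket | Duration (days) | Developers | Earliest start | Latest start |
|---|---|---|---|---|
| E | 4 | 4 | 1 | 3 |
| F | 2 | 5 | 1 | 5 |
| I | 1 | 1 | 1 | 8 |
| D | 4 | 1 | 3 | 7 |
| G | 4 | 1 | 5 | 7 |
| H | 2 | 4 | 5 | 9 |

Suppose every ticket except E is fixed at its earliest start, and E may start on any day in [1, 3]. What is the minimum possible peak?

10

E@1: d1:10  d2:9  d3:5  d4:5  d5:6  d6:6  d7:1  d8:1  d9:0  d10:0 → peak 10
E@2: d1:6  d2:9  d3:5  d4:5  d5:10  d6:6  d7:1  d8:1  d9:0  d10:0 → peak 10
E@3: d1:6  d2:5  d3:5  d4:5  d5:10  d6:10  d7:1  d8:1  d9:0  d10:0 → peak 10
Best is E@1, peak 10.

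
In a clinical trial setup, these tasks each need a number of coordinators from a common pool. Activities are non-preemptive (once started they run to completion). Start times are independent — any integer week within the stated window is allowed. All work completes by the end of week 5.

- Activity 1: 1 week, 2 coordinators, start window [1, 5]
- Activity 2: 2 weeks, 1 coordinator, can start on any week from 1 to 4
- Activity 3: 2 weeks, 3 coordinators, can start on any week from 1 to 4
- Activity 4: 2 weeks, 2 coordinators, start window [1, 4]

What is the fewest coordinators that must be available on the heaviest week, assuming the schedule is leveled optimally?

Early-start (Activity 1@1, Activity 2@1, Activity 3@1, Activity 4@1) gives peak 8: w1:8  w2:6  w3:0  w4:0  w5:0.
Shift Activity 3→4, Activity 4→2.
Schedule Activity 1@1, Activity 2@1, Activity 3@4, Activity 4@2: w1:3  w2:3  w3:2  w4:3  w5:3 — peak 3.
Total coordinator-weeks = 14 over 5 weeks ⇒ peak ≥ ⌈14/5⌉ = 3, so 3 is optimal.

3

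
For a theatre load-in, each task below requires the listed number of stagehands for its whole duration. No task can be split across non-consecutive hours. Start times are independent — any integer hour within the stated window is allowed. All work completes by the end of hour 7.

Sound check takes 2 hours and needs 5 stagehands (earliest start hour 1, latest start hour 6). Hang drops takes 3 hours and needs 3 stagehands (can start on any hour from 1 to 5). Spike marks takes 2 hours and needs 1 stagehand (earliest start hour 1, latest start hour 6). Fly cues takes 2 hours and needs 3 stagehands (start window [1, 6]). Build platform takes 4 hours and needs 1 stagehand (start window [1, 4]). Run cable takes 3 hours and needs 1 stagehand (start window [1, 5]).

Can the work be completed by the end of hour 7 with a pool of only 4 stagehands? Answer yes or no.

Total stagehand-hours = 34; over 7 hours the average is 34/7 > 4, so some hour must exceed 4.

no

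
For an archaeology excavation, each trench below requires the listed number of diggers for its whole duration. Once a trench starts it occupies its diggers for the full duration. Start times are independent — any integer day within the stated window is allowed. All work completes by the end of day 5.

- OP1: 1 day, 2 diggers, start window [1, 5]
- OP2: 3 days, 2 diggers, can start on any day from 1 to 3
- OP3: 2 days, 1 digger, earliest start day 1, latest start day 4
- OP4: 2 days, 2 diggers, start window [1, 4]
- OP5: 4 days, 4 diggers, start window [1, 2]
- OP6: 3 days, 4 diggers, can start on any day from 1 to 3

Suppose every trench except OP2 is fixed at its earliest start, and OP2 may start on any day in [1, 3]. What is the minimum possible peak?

OP2@1: d1:15  d2:13  d3:10  d4:4  d5:0 → peak 15
OP2@2: d1:13  d2:13  d3:10  d4:6  d5:0 → peak 13
OP2@3: d1:13  d2:11  d3:10  d4:6  d5:2 → peak 13
Best is OP2@2, peak 13.

13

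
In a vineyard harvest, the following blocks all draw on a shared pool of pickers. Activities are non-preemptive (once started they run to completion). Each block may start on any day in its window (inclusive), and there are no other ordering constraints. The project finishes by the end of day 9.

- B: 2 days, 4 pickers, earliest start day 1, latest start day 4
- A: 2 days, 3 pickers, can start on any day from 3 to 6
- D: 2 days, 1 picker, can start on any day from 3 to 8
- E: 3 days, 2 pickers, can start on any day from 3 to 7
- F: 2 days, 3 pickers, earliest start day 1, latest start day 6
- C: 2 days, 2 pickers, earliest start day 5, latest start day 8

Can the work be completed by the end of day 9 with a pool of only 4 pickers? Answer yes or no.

yes

Schedule B@1, A@3, D@3, E@7, F@5, C@7: d1:4  d2:4  d3:4  d4:4  d5:3  d6:3  d7:4  d8:4  d9:2 — peak 4 ≤ 4.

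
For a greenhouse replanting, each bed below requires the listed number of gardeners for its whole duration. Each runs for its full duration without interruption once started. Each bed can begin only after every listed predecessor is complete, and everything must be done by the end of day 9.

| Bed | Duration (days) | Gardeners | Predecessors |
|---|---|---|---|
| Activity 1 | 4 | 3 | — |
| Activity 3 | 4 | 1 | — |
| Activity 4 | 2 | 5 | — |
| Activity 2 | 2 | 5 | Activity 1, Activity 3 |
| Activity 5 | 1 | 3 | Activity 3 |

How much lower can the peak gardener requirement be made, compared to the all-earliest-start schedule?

4

Early-start peak: d1:9  d2:9  d3:4  d4:4  d5:8  d6:5  d7:0  d8:0  d9:0 ⇒ 9.
Leveled (Activity 1@1, Activity 3@1, Activity 4@5, Activity 2@7, Activity 5@9): d1:4  d2:4  d3:4  d4:4  d5:5  d6:5  d7:5  d8:5  d9:3 ⇒ 5.
Reduction 9 − 5 = 4.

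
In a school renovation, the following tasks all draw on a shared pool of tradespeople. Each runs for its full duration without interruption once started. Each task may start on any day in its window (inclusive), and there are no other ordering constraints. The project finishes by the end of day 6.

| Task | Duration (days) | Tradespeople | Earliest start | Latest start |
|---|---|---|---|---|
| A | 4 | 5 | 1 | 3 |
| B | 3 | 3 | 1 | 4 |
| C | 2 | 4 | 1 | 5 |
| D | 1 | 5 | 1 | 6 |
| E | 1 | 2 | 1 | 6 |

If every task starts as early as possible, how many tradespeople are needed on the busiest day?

Early-start schedule: A@1, B@1, C@1, D@1, E@1.
Load per day: day 1: 19, day 2: 12, day 3: 8, day 4: 5, day 5: 0, day 6: 0.
Peak is 19.

19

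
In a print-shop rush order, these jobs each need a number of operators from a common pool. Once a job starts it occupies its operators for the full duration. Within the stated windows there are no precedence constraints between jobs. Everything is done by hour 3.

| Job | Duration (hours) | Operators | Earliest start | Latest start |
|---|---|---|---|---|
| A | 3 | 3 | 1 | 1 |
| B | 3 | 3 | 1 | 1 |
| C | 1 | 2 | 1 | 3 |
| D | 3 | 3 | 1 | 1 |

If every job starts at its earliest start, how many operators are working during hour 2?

At early start, hour 2 has: A, B, D.
Demand: 3 + 3 + 3 = 9.

9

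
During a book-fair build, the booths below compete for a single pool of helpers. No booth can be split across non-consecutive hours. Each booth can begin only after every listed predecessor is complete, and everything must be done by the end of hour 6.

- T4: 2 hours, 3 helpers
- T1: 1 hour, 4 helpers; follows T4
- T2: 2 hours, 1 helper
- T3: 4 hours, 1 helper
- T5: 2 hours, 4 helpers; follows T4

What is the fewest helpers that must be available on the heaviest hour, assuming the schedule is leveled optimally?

Early-start (T4@1, T1@3, T2@1, T3@1, T5@3) gives peak 9: h1:5  h2:5  h3:9  h4:5  h5:0  h6:0.
Shift T5→4.
Schedule T4@1, T1@3, T2@1, T3@1, T5@4: h1:5  h2:5  h3:5  h4:5  h5:4  h6:0 — peak 5.

5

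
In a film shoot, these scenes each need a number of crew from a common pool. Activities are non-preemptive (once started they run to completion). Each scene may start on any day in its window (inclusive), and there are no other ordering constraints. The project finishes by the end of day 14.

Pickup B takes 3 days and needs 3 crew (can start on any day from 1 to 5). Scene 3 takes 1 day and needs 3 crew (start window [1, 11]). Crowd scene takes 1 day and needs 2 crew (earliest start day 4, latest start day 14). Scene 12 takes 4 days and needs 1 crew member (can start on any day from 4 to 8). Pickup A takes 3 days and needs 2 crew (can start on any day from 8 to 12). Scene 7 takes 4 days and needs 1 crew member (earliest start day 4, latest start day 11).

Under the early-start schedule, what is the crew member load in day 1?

At early start, day 1 has: Pickup B, Scene 3.
Demand: 3 + 3 = 6.

6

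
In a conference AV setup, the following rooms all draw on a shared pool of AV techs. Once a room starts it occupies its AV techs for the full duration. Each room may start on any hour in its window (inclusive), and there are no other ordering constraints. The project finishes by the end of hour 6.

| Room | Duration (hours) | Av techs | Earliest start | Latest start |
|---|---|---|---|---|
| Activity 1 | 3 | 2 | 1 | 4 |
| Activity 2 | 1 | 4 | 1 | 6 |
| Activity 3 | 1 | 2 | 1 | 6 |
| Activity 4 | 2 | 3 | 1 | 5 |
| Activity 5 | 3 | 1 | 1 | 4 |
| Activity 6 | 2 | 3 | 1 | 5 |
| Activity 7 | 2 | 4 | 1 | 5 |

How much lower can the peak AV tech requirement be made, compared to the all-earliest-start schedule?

Early-start peak: h1:19  h2:13  h3:3  h4:0  h5:0  h6:0 ⇒ 19.
Leveled (Activity 1@1, Activity 2@1, Activity 3@2, Activity 4@3, Activity 5@1, Activity 6@4, Activity 7@5): h1:7  h2:5  h3:6  h4:6  h5:7  h6:4 ⇒ 7.
Reduction 19 − 7 = 12.

12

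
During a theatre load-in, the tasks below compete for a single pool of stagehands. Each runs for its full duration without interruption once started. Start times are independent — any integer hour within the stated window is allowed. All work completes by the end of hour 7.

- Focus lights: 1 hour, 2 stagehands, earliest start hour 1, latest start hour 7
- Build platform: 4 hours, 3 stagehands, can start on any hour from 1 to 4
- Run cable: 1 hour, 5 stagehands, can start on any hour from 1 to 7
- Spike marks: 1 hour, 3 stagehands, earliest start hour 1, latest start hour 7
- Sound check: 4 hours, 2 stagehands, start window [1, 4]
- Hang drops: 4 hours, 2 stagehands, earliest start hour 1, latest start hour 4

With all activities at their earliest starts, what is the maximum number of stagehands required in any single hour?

17

Early-start schedule: Focus lights@1, Build platform@1, Run cable@1, Spike marks@1, Sound check@1, Hang drops@1.
Load per hour: hour 1: 17, hour 2: 7, hour 3: 7, hour 4: 7, hour 5: 0, hour 6: 0, hour 7: 0.
Peak is 17.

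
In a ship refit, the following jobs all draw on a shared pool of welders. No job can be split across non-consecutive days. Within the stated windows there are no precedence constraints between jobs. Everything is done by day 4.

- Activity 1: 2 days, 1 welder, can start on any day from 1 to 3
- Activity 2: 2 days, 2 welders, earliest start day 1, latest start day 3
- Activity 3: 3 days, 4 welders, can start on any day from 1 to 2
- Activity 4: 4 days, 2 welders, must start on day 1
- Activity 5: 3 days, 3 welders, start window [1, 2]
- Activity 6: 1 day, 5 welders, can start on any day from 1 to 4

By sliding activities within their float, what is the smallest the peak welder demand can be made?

11

Early-start (Activity 1@1, Activity 2@1, Activity 3@1, Activity 4@1, Activity 5@1, Activity 6@1) gives peak 17: d1:17  d2:12  d3:9  d4:2.
Shift Activity 2→3, Activity 6→4.
Schedule Activity 1@1, Activity 2@3, Activity 3@1, Activity 4@1, Activity 5@1, Activity 6@4: d1:10  d2:10  d3:11  d4:9 — peak 11.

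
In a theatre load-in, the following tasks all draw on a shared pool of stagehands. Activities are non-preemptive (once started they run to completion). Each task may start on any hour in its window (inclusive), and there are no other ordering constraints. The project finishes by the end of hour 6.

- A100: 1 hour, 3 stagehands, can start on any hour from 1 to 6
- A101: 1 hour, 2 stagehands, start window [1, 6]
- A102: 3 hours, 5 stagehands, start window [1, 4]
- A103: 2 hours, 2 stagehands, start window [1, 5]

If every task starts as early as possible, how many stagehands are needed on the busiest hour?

12

Early-start schedule: A100@1, A101@1, A102@1, A103@1.
Load per hour: hour 1: 12, hour 2: 7, hour 3: 5, hour 4: 0, hour 5: 0, hour 6: 0.
Peak is 12.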